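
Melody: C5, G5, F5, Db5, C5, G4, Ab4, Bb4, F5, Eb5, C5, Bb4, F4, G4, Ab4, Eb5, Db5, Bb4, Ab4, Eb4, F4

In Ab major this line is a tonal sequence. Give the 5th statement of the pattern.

F4 C5 Bb4 G4 F4 C4 Db4

Unit = 7 notes; the statements start on C5, Bb4, Ab4, moving down a 2nd each time.
Carrying on: G4 → F4.
Statement 5 starts on F4 and keeps the same diatonic contour: F4 C5 Bb4 G4 F4 C4 Db4.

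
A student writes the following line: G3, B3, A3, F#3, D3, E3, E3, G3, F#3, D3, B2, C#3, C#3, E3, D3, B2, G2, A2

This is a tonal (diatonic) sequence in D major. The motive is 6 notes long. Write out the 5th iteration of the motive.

With a 6-note motive the entries are G3, E3, C#3, each down a 3rd from the previous.
Extending down a 3rd: A2 → F#2.
Statement 5 starts on F#2 and keeps the same diatonic contour: F#2 A2 G2 E2 C#2 D2.

F#2 A2 G2 E2 C#2 D2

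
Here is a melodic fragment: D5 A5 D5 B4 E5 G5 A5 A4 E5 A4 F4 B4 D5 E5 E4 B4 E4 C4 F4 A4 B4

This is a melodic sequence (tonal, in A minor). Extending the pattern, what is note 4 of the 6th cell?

Grouping in 7s, the 4th note of each cell is B4, F4, C4.
Extending down a 4th: G3 → D3 → A2.

A2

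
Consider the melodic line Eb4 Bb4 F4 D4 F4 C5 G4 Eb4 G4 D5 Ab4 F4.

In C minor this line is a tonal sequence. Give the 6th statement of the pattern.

With a 4-note motive the entries are Eb4, F4, G4, each up a 2nd from the previous.
Extending up a 2nd: Ab4 → Bb4 → C5.
Statement 6 starts on C5 and keeps the same diatonic contour: C5 G5 D5 Bb4.

C5 G5 D5 Bb4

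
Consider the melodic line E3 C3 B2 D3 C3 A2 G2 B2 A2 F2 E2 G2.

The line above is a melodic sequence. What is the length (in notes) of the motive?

4

12 notes total. Splitting into 3 groups of 4:
E3 C3 B2 D3 | C3 A2 G2 B2 | A2 F2 E2 G2
That's a consistent down a 3rd shift per cell, and no other grouping gives one.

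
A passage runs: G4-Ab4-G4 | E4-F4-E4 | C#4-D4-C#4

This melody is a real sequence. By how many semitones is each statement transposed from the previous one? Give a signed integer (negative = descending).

Unit = 3 notes; the statements start on G4, E4, C#4, moving down a 3rd each time.
Counting half-steps from G4 to E4: -3.

-3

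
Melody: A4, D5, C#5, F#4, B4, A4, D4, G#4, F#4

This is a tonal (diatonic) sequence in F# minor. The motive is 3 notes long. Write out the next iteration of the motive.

B3 E4 D4

Taking 3-note groups, the heads are A4, F#4, D4: the pattern moves down a 3rd.
From B3 the diatonic shape gives B3 E4 D4.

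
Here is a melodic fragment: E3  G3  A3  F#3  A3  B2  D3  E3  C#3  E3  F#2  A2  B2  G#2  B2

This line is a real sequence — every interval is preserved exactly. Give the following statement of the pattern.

C#2 E2 F#2 D#2 F#2

With a 5-note motive the entries are E3, B2, F#2, each down a 4th from the previous.
Statement 4 starts on C#2 and keeps the same exact contour: C#2 E2 F#2 D#2 F#2.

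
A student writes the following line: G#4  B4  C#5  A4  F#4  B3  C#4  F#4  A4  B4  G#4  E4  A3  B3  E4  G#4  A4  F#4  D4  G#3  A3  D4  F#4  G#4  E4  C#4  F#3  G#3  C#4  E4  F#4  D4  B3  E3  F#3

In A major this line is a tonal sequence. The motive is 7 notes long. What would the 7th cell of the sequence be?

A3 C#4 D4 B3 G#3 C#3 D3

With a 7-note motive the entries are G#4, F#4, E4, D4, C#4, each down a 2nd from the previous.
Extending down a 2nd: B3 → A3.
From A3 the diatonic shape gives A3 C#4 D4 B3 G#3 C#3 D3.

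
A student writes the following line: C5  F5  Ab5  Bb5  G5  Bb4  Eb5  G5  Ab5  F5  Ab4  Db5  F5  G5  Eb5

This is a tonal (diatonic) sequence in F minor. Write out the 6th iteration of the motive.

Taking 5-note groups, the heads are C5, Bb4, Ab4: the pattern moves down a 2nd.
Carrying on: G4 → F4 → Eb4.
So cell 6 is Eb4 Ab4 C5 Db5 Bb4.

Eb4 Ab4 C5 Db5 Bb4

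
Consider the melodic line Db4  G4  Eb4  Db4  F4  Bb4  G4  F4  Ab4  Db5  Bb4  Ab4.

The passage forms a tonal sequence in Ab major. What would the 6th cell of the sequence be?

Unit = 4 notes; the statements start on Db4, F4, Ab4, moving up a 3rd each time.
Continuing the starts: C5 → Eb5 → G5.
From G5 the diatonic shape gives G5 C6 Ab5 G5.

G5 C6 Ab5 G5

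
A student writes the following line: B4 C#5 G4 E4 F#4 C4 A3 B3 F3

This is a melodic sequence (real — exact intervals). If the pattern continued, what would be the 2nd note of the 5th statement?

A2

The unit is 3 notes. Position-2 pitches of the 3 shown cells: C#5, F#4, B3.
Carrying that down a 5th forward: E3 → A2.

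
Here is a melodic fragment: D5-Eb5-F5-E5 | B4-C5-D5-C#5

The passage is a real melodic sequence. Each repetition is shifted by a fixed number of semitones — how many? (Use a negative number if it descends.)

-3

Taking 4-note groups, the heads are D5, B4: the pattern moves down a 3rd.
D5 to B4 spans -3 semitones.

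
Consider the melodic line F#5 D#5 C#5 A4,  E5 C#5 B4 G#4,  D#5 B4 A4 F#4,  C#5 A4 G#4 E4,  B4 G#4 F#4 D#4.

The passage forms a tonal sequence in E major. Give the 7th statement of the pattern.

G#4 E4 D#4 B3

Taking 4-note groups, the heads are F#5, E5, D#5, C#5, B4: the pattern moves down a 2nd.
Carrying on: A4 → G#4.
From G#4 the diatonic shape gives G#4 E4 D#4 B3.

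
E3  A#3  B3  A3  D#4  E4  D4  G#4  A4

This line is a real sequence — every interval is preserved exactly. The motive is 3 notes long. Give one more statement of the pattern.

Unit = 3 notes; the statements start on E3, A3, D4, moving up a 4th each time.
From G4 the exact shape gives G4 C#5 D5.

G4 C#5 D5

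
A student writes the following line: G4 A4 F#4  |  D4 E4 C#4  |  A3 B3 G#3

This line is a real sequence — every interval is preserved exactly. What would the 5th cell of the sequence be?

B2 C#3 A#2

Taking 3-note groups, the heads are G4, D4, A3: the pattern moves down a 4th.
Extending down a 4th: E3 → B2.
Statement 5 starts on B2 and keeps the same exact contour: B2 C#3 A#2.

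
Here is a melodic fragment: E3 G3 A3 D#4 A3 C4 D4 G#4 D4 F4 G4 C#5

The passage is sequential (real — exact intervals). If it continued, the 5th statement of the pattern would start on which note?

C5

Taking 4-note groups, the heads are E3, A3, D4: the pattern moves up a 4th.
Extending the heads up a 4th: G4 → C5.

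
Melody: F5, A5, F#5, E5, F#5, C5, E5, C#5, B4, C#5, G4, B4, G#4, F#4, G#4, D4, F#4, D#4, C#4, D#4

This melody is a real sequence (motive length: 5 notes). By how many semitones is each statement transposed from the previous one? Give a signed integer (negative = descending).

-5

The 5-note cells begin on F5, C5, G4, D4 — each down a 4th from the last.
F5 to C5 spans -5 semitones.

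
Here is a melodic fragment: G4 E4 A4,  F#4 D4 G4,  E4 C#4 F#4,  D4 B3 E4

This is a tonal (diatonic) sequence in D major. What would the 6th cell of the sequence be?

Taking 3-note groups, the heads are G4, F#4, E4, D4: the pattern moves down a 2nd.
Carrying on: C#4 → B3.
From B3 the diatonic shape gives B3 G3 C#4.

B3 G3 C#4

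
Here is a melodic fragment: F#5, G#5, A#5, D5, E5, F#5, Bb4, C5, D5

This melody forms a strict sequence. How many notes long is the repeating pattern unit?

3

Try groups of 3 (3 cells in 9 notes):
F#5 G#5 A#5 | D5 E5 F#5 | Bb4 C5 D5
Every group is a transposition down a 3rd of the one before; no shorter unit works.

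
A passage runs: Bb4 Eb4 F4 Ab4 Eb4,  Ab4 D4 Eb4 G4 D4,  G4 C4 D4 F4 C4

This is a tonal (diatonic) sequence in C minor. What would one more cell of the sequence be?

Unit = 5 notes; the statements start on Bb4, Ab4, G4, moving down a 2nd each time.
So cell 4 is F4 Bb3 C4 Eb4 Bb3.

F4 Bb3 C4 Eb4 Bb3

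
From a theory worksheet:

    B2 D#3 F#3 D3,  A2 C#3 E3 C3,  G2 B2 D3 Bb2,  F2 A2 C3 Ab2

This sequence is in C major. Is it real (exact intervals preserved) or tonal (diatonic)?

Each cell has the same semitone pattern (4, 3, -4) — intervals are preserved exactly.
And D#3 lies outside C major, so the sequence is real rather than tonal.

real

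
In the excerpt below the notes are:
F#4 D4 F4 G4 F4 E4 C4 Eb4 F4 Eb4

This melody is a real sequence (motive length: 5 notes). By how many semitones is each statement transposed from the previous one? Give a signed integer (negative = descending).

The 5-note cells begin on F#4, E4 — each down a 2nd from the last.
F#4→E4 is 64 − 66 = -2 semitones.

-2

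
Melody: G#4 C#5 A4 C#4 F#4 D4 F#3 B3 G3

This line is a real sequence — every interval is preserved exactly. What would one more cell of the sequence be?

B2 E3 C3

The 3-note cells begin on G#4, C#4, F#3 — each down a 5th from the last.
Statement 4 starts on B2 and keeps the same exact contour: B2 E3 C3.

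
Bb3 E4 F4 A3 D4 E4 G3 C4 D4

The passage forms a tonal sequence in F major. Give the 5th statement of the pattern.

With a 3-note motive the entries are Bb3, A3, G3, each down a 2nd from the previous.
Continuing the starts: F3 → E3.
From E3 the diatonic shape gives E3 A3 Bb3.

E3 A3 Bb3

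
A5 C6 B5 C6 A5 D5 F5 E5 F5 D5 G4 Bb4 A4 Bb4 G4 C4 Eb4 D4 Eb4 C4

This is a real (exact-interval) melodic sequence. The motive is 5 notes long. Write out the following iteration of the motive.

With a 5-note motive the entries are A5, D5, G4, C4, each down a 5th from the previous.
So cell 5 is F3 Ab3 G3 Ab3 F3.

F3 Ab3 G3 Ab3 F3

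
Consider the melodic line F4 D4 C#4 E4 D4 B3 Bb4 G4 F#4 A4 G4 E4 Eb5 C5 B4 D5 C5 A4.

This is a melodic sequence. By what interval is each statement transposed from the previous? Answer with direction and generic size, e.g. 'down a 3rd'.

up a 4th

Unit = 6 notes; the statements start on F4, Bb4, Eb5, moving up a 4th each time.
From F4 to Bb4: up a 4th.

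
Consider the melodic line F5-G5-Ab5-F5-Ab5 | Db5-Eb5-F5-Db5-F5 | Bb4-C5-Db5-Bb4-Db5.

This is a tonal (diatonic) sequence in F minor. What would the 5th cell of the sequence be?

Eb4 F4 G4 Eb4 G4

The 5-note cells begin on F5, Db5, Bb4 — each down a 3rd from the last.
Continuing the starts: G4 → Eb4.
So cell 5 is Eb4 F4 G4 Eb4 G4.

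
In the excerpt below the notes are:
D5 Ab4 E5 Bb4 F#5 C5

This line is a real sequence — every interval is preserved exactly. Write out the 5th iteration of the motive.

With a 2-note motive the entries are D5, E5, F#5, each up a 2nd from the previous.
Extending up a 2nd: G#5 → A#5.
From A#5 the exact shape gives A#5 E5.

A#5 E5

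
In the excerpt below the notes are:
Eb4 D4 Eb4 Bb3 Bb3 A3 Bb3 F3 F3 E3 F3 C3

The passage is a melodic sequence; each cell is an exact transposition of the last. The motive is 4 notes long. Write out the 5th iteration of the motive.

G2 F#2 G2 D2

Taking 4-note groups, the heads are Eb4, Bb3, F3: the pattern moves down a 4th.
Carrying on: C3 → G2.
Statement 5 starts on G2 and keeps the same exact contour: G2 F#2 G2 D2.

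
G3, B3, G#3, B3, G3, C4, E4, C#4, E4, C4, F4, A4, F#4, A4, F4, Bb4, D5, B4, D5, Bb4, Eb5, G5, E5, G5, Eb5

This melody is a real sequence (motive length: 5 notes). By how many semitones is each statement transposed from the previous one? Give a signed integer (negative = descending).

5

Taking 5-note groups, the heads are G3, C4, F4, Bb4, Eb5: the pattern moves up a 4th.
G3→C4 is 60 − 55 = 5 semitones.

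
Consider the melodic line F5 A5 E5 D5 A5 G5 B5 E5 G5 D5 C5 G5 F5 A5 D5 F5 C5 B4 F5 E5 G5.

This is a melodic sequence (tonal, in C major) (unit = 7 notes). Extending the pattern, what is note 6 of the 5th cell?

Grouping in 7s, the 6th note of each cell is G5, F5, E5.
Carrying that down a 2nd forward: D5 → C5.

C5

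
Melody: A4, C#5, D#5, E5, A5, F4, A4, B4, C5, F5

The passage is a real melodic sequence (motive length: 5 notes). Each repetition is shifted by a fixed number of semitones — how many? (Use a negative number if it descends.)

The 5-note cells begin on A4, F4 — each down a 3rd from the last.
A4 to F4 spans -4 semitones.

-4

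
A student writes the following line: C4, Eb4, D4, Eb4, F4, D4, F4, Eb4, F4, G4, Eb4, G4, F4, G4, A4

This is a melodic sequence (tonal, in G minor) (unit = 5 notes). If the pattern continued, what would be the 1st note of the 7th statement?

Grouping in 5s, the 1st note of each cell is C4, D4, Eb4.
Each moves up a 2nd. Continuing: F4 → G4 → A4 → Bb4.

Bb4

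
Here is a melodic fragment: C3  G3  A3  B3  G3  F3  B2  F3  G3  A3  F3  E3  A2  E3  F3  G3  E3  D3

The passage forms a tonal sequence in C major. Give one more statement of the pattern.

With a 6-note motive the entries are C3, B2, A2, each down a 2nd from the previous.
Statement 4 starts on G2 and keeps the same diatonic contour: G2 D3 E3 F3 D3 C3.

G2 D3 E3 F3 D3 C3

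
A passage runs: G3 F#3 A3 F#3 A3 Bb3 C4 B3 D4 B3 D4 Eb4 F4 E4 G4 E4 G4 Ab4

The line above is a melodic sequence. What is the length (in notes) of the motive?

18 notes total. Splitting into 3 groups of 6:
G3 F#3 A3 F#3 A3 Bb3 | C4 B3 D4 B3 D4 Eb4 | F4 E4 G4 E4 G4 Ab4
Every group is a transposition up a 4th of the one before; no shorter unit works.

6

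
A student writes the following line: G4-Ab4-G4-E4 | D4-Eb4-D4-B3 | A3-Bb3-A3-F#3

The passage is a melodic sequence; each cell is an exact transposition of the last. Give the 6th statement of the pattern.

F#2 G2 F#2 D#2

Taking 4-note groups, the heads are G4, D4, A3: the pattern moves down a 4th.
Carrying on: E3 → B2 → F#2.
From F#2 the exact shape gives F#2 G2 F#2 D#2.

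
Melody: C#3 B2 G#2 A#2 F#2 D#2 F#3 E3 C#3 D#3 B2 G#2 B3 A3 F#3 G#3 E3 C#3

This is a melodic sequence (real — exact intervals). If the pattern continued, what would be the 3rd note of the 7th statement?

D5

The unit is 6 notes. Position-3 pitches of the 3 shown cells: G#2, C#3, F#3.
Carrying that up a 4th forward: B3 → E4 → A4 → D5.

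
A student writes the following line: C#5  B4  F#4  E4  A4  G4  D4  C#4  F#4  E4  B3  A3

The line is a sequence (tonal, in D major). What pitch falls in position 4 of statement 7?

G2

The unit is 4 notes. Position-4 pitches of the 3 shown cells: E4, C#4, A3.
Extending down a 3rd: F#3 → D3 → B2 → G2.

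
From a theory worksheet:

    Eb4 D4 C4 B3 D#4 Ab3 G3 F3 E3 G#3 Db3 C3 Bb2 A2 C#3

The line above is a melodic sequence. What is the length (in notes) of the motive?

Try groups of 5 (3 cells in 15 notes):
Eb4 D4 C4 B3 D#4 | Ab3 G3 F3 E3 G#3 | Db3 C3 Bb2 A2 C#3
That's a consistent down a 5th shift per cell, and no other grouping gives one.

5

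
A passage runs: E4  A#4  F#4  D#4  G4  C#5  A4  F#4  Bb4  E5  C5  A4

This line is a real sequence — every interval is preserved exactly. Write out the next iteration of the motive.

Db5 G5 Eb5 C5

The 4-note cells begin on E4, G4, Bb4 — each up a 3rd from the last.
Statement 4 starts on Db5 and keeps the same exact contour: Db5 G5 Eb5 C5.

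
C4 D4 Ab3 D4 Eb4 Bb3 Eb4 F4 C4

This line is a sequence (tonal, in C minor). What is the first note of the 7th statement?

With a 3-note motive the entries are C4, D4, Eb4, each up a 2nd from the previous.
Extending the heads up a 2nd: F4 → G4 → Ab4 → Bb4.

Bb4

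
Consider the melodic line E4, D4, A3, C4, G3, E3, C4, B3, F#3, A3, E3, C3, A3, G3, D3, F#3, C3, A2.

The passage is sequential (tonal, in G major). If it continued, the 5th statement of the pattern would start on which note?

D3

Taking 6-note groups, the heads are E4, C4, A3: the pattern moves down a 3rd.
Continuing: F#3 → D3. Statement 5 starts on D3.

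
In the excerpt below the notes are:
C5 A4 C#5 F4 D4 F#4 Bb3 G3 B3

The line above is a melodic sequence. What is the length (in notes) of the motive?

3

9 notes total. Splitting into 3 groups of 3:
C5 A4 C#5 | F4 D4 F#4 | Bb3 G3 B3
That's a consistent down a 5th shift per cell, and no other grouping gives one.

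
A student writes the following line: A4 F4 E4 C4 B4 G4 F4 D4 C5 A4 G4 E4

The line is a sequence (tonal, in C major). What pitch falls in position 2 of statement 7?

E5

Grouping in 4s, the 2nd note of each cell is F4, G4, A4.
Extending up a 2nd: B4 → C5 → D5 → E5.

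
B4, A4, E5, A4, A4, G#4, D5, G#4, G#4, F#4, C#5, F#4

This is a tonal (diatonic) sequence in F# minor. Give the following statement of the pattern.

F#4 E4 B4 E4

Unit = 4 notes; the statements start on B4, A4, G#4, moving down a 2nd each time.
So cell 4 is F#4 E4 B4 E4.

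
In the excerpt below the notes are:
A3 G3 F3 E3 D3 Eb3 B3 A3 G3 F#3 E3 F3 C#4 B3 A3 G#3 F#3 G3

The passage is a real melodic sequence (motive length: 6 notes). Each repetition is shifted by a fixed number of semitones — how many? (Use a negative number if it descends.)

2

Unit = 6 notes; the statements start on A3, B3, C#4, moving up a 2nd each time.
A3 to B3 spans +2 semitones.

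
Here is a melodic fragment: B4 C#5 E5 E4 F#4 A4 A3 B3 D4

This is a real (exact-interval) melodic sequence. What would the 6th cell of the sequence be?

C2 D2 F2

With a 3-note motive the entries are B4, E4, A3, each down a 5th from the previous.
Continuing the starts: D3 → G2 → C2.
From C2 the exact shape gives C2 D2 F2.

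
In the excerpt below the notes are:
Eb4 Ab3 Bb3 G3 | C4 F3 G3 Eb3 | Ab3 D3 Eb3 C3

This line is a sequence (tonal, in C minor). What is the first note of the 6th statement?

Bb2

The 4-note cells begin on Eb4, C4, Ab3 — each down a 3rd from the last.
Extending the heads down a 3rd: F3 → D3 → Bb2.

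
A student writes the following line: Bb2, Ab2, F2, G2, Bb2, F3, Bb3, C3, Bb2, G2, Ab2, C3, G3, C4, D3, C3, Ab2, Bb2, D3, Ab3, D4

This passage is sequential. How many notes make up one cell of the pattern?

7

21 notes total. Splitting into 3 groups of 7:
Bb2 Ab2 F2 G2 Bb2 F3 Bb3 | C3 Bb2 G2 Ab2 C3 G3 C4 | D3 C3 Ab2 Bb2 D3 Ab3 D4
Every group is a transposition up a 2nd of the one before; no shorter unit works.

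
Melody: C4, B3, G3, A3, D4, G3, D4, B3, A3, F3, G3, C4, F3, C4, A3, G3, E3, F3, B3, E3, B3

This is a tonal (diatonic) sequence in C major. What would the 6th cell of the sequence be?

Taking 7-note groups, the heads are C4, B3, A3: the pattern moves down a 2nd.
Continuing the starts: G3 → F3 → E3.
So cell 6 is E3 D3 B2 C3 F3 B2 F3.

E3 D3 B2 C3 F3 B2 F3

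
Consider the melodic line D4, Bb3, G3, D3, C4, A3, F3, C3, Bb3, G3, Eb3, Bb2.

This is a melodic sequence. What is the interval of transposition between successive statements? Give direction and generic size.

Unit = 4 notes; the statements start on D4, C4, Bb3, moving down a 2nd each time.
D4 to C4 is down a 2nd.

down a 2nd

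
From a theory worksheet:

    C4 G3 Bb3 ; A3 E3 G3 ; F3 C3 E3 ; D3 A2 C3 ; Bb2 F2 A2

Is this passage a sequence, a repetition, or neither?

Each 3-note cell is the previous one transposed down a 3rd.

sequence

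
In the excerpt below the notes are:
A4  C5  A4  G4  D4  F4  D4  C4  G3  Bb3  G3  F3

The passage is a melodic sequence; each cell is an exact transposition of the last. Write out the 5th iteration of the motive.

F2 Ab2 F2 Eb2

Taking 4-note groups, the heads are A4, D4, G3: the pattern moves down a 5th.
Carrying on: C3 → F2.
Statement 5 starts on F2 and keeps the same exact contour: F2 Ab2 F2 Eb2.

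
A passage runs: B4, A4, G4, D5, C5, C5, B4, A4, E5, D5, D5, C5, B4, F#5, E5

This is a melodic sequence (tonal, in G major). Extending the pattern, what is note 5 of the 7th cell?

The unit is 5 notes. Position-5 pitches of the 3 shown cells: C5, D5, E5.
Extending up a 2nd: F#5 → G5 → A5 → B5.

B5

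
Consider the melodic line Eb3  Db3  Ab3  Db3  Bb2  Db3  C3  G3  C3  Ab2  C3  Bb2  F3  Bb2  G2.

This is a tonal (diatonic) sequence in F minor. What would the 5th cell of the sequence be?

With a 5-note motive the entries are Eb3, Db3, C3, each down a 2nd from the previous.
Continuing the starts: Bb2 → Ab2.
So cell 5 is Ab2 G2 Db3 G2 Eb2.

Ab2 G2 Db3 G2 Eb2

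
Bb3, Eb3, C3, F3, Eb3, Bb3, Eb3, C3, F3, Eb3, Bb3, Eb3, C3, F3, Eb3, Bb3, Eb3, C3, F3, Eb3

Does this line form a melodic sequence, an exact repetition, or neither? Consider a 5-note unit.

repetition

Each 5-note cell is identical (Bb3 Eb3 C3 F3 Eb3), restated at the same pitch.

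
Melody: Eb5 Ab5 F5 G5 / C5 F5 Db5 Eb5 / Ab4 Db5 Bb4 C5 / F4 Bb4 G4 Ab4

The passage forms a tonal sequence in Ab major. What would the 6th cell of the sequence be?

Bb3 Eb4 C4 Db4

With a 4-note motive the entries are Eb5, C5, Ab4, F4, each down a 3rd from the previous.
Carrying on: Db4 → Bb3.
So cell 6 is Bb3 Eb4 C4 Db4.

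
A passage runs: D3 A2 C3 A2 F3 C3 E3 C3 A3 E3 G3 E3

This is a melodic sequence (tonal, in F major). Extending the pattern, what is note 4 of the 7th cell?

The unit is 4 notes. Position-4 pitches of the 3 shown cells: A2, C3, E3.
Carrying that up a 3rd forward: G3 → Bb3 → D4 → F4.

F4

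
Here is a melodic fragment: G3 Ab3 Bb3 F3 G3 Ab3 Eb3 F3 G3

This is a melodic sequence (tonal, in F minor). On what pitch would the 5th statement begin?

Unit = 3 notes; the statements start on G3, F3, Eb3, moving down a 2nd each time.
Extending the heads down a 2nd: Db3 → C3.

C3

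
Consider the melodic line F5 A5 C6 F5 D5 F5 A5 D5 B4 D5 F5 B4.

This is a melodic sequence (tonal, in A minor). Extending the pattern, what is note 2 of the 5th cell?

The unit is 4 notes. Position-2 pitches of the 3 shown cells: A5, F5, D5.
Carrying that down a 3rd forward: B4 → G4.

G4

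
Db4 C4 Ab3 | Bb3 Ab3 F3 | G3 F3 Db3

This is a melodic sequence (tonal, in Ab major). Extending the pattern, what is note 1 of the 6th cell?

Ab2

Grouping in 3s, the 1st note of each cell is Db4, Bb3, G3.
Carrying that down a 3rd forward: Eb3 → C3 → Ab2.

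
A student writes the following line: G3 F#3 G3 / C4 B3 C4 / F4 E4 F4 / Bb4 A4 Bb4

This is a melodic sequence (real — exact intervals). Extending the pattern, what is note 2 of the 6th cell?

The unit is 3 notes. Position-2 pitches of the 4 shown cells: F#3, B3, E4, A4.
Each moves up a 4th. Continuing: D5 → G5.

G5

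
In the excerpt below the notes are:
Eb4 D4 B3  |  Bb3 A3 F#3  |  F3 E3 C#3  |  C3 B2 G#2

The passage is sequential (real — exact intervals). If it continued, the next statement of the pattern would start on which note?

With a 3-note motive the entries are Eb4, Bb3, F3, C3, each down a 4th from the previous.
One more step down a 4th gives G2.

G2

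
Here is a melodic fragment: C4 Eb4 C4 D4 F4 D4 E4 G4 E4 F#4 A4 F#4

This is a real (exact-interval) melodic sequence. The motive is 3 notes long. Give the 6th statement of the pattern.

A#4 C#5 A#4

Taking 3-note groups, the heads are C4, D4, E4, F#4: the pattern moves up a 2nd.
Continuing the starts: G#4 → A#4.
Statement 6 starts on A#4 and keeps the same exact contour: A#4 C#5 A#4.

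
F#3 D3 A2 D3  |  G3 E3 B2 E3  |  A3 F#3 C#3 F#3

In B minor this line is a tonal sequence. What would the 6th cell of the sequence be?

With a 4-note motive the entries are F#3, G3, A3, each up a 2nd from the previous.
Carrying on: B3 → C#4 → D4.
Statement 6 starts on D4 and keeps the same diatonic contour: D4 B3 F#3 B3.

D4 B3 F#3 B3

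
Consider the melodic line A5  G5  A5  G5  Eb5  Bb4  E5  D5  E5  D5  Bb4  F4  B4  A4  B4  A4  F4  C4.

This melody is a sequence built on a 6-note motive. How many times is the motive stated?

3

18 notes in groups of 6 gives 18/6 = 3 statements.
Starts: A5, E5, B4 — each down a 4th.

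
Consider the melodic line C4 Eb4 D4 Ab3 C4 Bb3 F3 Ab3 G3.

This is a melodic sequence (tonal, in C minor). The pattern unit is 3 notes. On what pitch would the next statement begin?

D3

Unit = 3 notes; the statements start on C4, Ab3, F3, moving down a 3rd each time.
The next head, down a 3rd from F3, is D3.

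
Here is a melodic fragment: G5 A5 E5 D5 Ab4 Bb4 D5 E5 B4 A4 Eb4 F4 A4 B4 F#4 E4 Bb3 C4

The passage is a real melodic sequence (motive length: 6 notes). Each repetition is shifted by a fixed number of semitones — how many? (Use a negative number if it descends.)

-5

The 6-note cells begin on G5, D5, A4 — each down a 4th from the last.
G5 to D5 spans -5 semitones.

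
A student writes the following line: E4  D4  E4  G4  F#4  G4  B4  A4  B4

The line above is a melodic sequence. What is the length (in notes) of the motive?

There are 9 notes; a 3-note unit gives 3 cells:
E4 D4 E4 | G4 F#4 G4 | B4 A4 B4
That's a consistent up a 3rd shift per cell, and no other grouping gives one.

3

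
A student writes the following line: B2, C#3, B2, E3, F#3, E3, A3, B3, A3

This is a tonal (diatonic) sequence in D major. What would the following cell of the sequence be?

Unit = 3 notes; the statements start on B2, E3, A3, moving up a 4th each time.
From D4 the diatonic shape gives D4 E4 D4.

D4 E4 D4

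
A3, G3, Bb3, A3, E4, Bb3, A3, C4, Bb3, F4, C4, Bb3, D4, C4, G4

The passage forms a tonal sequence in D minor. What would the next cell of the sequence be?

D4 C4 E4 D4 A4

Unit = 5 notes; the statements start on A3, Bb3, C4, moving up a 2nd each time.
From D4 the diatonic shape gives D4 C4 E4 D4 A4.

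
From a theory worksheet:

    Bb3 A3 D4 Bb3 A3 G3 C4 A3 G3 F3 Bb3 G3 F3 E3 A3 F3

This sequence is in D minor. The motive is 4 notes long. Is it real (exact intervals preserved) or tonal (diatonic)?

tonal

Every note is diatonic to D minor.
Cell 1 has -1 semitones from note 1 to 2, but cell 2 has -2 — the interval quality changes while the contour stays the same, which is the hallmark of a tonal sequence.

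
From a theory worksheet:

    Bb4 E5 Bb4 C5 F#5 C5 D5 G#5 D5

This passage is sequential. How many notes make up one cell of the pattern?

Try groups of 3 (3 cells in 9 notes):
Bb4 E5 Bb4 | C5 F#5 C5 | D5 G#5 D5
Each cell is the previous one up a 2nd — so the unit is 3 notes.

3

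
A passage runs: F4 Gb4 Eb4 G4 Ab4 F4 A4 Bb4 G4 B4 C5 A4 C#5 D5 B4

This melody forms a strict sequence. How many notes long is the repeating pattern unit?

3

There are 15 notes; a 3-note unit gives 5 cells:
F4 Gb4 Eb4 | G4 Ab4 F4 | A4 Bb4 G4 | B4 C5 A4 | C#5 D5 B4
That's a consistent up a 2nd shift per cell, and no other grouping gives one.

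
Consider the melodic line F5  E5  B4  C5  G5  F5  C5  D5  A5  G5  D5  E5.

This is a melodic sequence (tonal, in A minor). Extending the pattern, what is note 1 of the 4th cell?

B5

Grouping in 4s, the 1st note of each cell is F5, G5, A5.
From A5, up a 2nd gives B5.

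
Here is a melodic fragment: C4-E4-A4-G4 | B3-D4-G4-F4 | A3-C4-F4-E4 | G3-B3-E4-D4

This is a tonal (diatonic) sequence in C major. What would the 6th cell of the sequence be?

E3 G3 C4 B3

With a 4-note motive the entries are C4, B3, A3, G3, each down a 2nd from the previous.
Extending down a 2nd: F3 → E3.
Statement 6 starts on E3 and keeps the same diatonic contour: E3 G3 C4 B3.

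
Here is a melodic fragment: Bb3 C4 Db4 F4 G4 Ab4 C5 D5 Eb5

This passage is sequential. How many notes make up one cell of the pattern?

3

9 notes total. Splitting into 3 groups of 3:
Bb3 C4 Db4 | F4 G4 Ab4 | C5 D5 Eb5
That's a consistent up a 5th shift per cell, and no other grouping gives one.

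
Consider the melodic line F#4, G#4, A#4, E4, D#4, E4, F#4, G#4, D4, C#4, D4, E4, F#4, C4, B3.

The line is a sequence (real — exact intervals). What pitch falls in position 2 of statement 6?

Grouping in 5s, the 2nd note of each cell is G#4, F#4, E4.
Extending down a 2nd: D4 → C4 → Bb3.

Bb3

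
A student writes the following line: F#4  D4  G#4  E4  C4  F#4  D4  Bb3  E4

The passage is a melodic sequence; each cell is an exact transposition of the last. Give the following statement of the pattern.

C4 Ab3 D4

With a 3-note motive the entries are F#4, E4, D4, each down a 2nd from the previous.
From C4 the exact shape gives C4 Ab3 D4.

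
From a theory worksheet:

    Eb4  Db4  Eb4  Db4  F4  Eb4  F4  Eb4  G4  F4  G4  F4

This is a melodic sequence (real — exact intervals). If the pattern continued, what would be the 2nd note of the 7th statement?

The unit is 4 notes. Position-2 pitches of the 3 shown cells: Db4, Eb4, F4.
Extending up a 2nd: G4 → A4 → B4 → C#5.

C#5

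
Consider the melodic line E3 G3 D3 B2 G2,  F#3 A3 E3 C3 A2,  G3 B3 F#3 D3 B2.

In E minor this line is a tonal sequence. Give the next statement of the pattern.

A3 C4 G3 E3 C3

The 5-note cells begin on E3, F#3, G3 — each up a 2nd from the last.
Statement 4 starts on A3 and keeps the same diatonic contour: A3 C4 G3 E3 C3.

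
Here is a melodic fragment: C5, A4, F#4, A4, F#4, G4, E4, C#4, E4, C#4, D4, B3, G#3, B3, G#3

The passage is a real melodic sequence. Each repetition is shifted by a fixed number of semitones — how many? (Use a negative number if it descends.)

-5

The 5-note cells begin on C5, G4, D4 — each down a 4th from the last.
C5 to G4 spans -5 semitones.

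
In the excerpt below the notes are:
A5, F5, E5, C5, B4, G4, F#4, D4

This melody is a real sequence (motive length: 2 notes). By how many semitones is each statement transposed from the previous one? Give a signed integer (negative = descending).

-5

With a 2-note motive the entries are A5, E5, B4, F#4, each down a 4th from the previous.
A5 to E5 spans -5 semitones.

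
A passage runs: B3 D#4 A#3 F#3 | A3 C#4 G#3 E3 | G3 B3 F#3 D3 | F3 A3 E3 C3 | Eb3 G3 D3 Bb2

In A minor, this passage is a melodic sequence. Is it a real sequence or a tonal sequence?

Each cell has the same semitone pattern (4, -5, -4) — intervals are preserved exactly.
And D#4 lies outside A minor, so the sequence is real rather than tonal.

real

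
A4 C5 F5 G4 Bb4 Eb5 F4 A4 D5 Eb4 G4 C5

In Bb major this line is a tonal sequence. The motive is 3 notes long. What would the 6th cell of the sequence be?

C4 Eb4 A4

The 3-note cells begin on A4, G4, F4, Eb4 — each down a 2nd from the last.
Carrying on: D4 → C4.
So cell 6 is C4 Eb4 A4.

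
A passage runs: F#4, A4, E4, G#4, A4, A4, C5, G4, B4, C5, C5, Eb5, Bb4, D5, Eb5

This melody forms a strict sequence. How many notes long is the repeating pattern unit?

15 notes total. Splitting into 3 groups of 5:
F#4 A4 E4 G#4 A4 | A4 C5 G4 B4 C5 | C5 Eb5 Bb4 D5 Eb5
Each cell is the previous one up a 3rd — so the unit is 5 notes.

5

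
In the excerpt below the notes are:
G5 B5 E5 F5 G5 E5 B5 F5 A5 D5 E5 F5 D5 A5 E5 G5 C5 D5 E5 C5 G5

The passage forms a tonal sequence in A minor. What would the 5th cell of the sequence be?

Taking 7-note groups, the heads are G5, F5, E5: the pattern moves down a 2nd.
Continuing the starts: D5 → C5.
From C5 the diatonic shape gives C5 E5 A4 B4 C5 A4 E5.

C5 E5 A4 B4 C5 A4 E5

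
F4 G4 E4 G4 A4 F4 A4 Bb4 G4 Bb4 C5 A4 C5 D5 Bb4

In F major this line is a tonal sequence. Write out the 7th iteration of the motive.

E5 F5 D5

Taking 3-note groups, the heads are F4, G4, A4, Bb4, C5: the pattern moves up a 2nd.
Continuing the starts: D5 → E5.
Statement 7 starts on E5 and keeps the same diatonic contour: E5 F5 D5.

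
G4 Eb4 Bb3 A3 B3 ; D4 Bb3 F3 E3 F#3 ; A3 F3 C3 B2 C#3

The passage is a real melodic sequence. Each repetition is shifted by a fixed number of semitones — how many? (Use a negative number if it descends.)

-5

Taking 5-note groups, the heads are G4, D4, A3: the pattern moves down a 4th.
G4 to D4 spans -5 semitones.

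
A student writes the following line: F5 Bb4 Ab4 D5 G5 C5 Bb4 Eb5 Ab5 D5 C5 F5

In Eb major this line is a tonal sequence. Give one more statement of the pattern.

Bb5 Eb5 D5 G5

With a 4-note motive the entries are F5, G5, Ab5, each up a 2nd from the previous.
From Bb5 the diatonic shape gives Bb5 Eb5 D5 G5.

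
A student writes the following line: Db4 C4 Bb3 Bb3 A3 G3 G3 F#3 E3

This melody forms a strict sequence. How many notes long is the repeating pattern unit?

There are 9 notes; a 3-note unit gives 3 cells:
Db4 C4 Bb3 | Bb3 A3 G3 | G3 F#3 E3
Each cell is the previous one down a 3rd — so the unit is 3 notes.

3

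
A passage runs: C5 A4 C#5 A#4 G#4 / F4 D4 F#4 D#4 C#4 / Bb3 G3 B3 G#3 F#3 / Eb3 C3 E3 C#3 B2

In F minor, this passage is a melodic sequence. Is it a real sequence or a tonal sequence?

Each cell has the same semitone pattern (-3, 4, -3, -2) — intervals are preserved exactly.
And A4 lies outside F minor, so the sequence is real rather than tonal.

real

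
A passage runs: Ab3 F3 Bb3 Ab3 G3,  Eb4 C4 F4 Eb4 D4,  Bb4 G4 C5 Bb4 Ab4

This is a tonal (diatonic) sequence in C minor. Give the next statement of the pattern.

F5 D5 G5 F5 Eb5

With a 5-note motive the entries are Ab3, Eb4, Bb4, each up a 5th from the previous.
Statement 4 starts on F5 and keeps the same diatonic contour: F5 D5 G5 F5 Eb5.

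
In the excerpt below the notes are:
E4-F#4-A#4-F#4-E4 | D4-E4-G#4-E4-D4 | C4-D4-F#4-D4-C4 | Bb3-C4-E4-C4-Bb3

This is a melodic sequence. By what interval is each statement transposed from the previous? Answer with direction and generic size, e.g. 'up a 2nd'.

down a 2nd

The 5-note cells begin on E4, D4, C4, Bb3 — each down a 2nd from the last.
From E4 to D4: down a 2nd.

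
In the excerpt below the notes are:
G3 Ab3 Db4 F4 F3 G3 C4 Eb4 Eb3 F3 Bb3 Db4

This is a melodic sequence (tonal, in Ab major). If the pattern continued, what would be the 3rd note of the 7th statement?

With 4-note cells, note 3 of each statement runs Db4, C4, Bb3.
Carrying that down a 2nd forward: Ab3 → G3 → F3 → Eb3.

Eb3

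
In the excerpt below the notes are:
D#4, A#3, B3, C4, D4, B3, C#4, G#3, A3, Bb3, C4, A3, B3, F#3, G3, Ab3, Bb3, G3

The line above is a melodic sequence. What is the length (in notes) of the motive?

18 notes total. Splitting into 3 groups of 6:
D#4 A#3 B3 C4 D4 B3 | C#4 G#3 A3 Bb3 C4 A3 | B3 F#3 G3 Ab3 Bb3 G3
Every group is a transposition down a 2nd of the one before; no shorter unit works.

6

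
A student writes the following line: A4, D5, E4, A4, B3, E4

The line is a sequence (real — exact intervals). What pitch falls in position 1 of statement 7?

D#2

With 2-note cells, note 1 of each statement runs A4, E4, B3.
Carrying that down a 4th forward: F#3 → C#3 → G#2 → D#2.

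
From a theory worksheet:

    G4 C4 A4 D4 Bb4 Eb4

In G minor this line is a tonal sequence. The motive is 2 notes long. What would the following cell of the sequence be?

C5 F4

Taking 2-note groups, the heads are G4, A4, Bb4: the pattern moves up a 2nd.
So cell 4 is C5 F4.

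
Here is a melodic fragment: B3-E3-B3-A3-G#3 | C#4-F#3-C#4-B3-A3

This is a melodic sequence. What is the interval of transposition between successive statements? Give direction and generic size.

Unit = 5 notes; the statements start on B3, C#4, moving up a 2nd each time.
B3 to C#4 is up a 2nd.

up a 2nd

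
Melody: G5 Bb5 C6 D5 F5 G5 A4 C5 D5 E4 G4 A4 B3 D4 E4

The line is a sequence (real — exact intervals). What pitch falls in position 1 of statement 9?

Grouping in 3s, the 1st note of each cell is G5, D5, A4, E4, B3.
Each moves down a 4th. Continuing: F#3 → C#3 → G#2 → D#2.

D#2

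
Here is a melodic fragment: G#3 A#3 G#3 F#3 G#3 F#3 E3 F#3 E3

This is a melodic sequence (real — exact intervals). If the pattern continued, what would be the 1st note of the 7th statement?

Grouping in 3s, the 1st note of each cell is G#3, F#3, E3.
Each moves down a 2nd. Continuing: D3 → C3 → Bb2 → Ab2.

Ab2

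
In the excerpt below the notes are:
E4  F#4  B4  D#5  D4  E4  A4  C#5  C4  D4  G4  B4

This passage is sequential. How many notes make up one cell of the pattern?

4

Try groups of 4 (3 cells in 12 notes):
E4 F#4 B4 D#5 | D4 E4 A4 C#5 | C4 D4 G4 B4
That's a consistent down a 2nd shift per cell, and no other grouping gives one.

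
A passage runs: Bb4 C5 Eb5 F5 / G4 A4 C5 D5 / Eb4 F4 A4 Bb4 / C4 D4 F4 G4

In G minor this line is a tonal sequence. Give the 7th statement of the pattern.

Taking 4-note groups, the heads are Bb4, G4, Eb4, C4: the pattern moves down a 3rd.
Extending down a 3rd: A3 → F3 → D3.
From D3 the diatonic shape gives D3 Eb3 G3 A3.

D3 Eb3 G3 A3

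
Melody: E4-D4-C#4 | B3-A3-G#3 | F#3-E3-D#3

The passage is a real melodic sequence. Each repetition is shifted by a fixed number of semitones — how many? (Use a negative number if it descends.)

-5

Taking 3-note groups, the heads are E4, B3, F#3: the pattern moves down a 4th.
E4→B3 is 59 − 64 = -5 semitones.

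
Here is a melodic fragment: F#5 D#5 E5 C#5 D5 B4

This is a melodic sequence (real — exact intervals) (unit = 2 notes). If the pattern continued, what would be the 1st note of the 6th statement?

Ab4

The unit is 2 notes. Position-1 pitches of the 3 shown cells: F#5, E5, D5.
Extending down a 2nd: C5 → Bb4 → Ab4.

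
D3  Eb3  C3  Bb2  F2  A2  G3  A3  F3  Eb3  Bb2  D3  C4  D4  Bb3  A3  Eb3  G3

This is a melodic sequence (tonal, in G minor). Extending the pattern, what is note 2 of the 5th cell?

With 6-note cells, note 2 of each statement runs Eb3, A3, D4.
Extending up a 4th: G4 → C5.

C5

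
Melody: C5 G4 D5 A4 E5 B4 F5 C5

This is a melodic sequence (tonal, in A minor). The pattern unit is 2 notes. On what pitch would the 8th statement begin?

The 2-note cells begin on C5, D5, E5, F5 — each up a 2nd from the last.
Extending the heads up a 2nd: G5 → A5 → B5 → C6.

C6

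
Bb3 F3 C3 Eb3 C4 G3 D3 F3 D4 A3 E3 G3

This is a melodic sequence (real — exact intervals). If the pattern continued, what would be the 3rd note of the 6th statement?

A#3

With 4-note cells, note 3 of each statement runs C3, D3, E3.
Each moves up a 2nd. Continuing: F#3 → G#3 → A#3.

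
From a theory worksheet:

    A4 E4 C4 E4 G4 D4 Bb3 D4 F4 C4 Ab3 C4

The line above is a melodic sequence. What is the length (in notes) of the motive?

4

There are 12 notes; a 4-note unit gives 3 cells:
A4 E4 C4 E4 | G4 D4 Bb3 D4 | F4 C4 Ab3 C4
That's a consistent down a 2nd shift per cell, and no other grouping gives one.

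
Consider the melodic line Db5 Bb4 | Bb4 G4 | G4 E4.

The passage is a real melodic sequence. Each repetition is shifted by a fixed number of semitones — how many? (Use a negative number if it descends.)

-3

Taking 2-note groups, the heads are Db5, Bb4, G4: the pattern moves down a 3rd.
Db5 to Bb4 spans -3 semitones.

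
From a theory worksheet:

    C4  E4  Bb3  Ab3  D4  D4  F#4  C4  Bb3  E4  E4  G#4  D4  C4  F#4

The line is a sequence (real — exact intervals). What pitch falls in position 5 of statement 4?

With 5-note cells, note 5 of each statement runs D4, E4, F#4.
One more up a 2nd gives G#4.

G#4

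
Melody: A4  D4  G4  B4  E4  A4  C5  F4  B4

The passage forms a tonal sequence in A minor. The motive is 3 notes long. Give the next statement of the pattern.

Unit = 3 notes; the statements start on A4, B4, C5, moving up a 2nd each time.
Statement 4 starts on D5 and keeps the same diatonic contour: D5 G4 C5.

D5 G4 C5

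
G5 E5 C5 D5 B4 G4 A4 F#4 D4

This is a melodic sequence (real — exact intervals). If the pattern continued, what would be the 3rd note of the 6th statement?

The unit is 3 notes. Position-3 pitches of the 3 shown cells: C5, G4, D4.
Carrying that down a 4th forward: A3 → E3 → B2.

B2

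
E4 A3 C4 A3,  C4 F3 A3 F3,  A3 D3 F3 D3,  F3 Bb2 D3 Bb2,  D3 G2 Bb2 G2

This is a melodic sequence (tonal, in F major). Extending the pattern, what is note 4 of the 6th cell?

With 4-note cells, note 4 of each statement runs A3, F3, D3, Bb2, G2.
From G2, down a 3rd gives E2.

E2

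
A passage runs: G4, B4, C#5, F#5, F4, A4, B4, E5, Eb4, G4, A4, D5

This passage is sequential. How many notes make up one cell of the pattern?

There are 12 notes; a 4-note unit gives 3 cells:
G4 B4 C#5 F#5 | F4 A4 B4 E5 | Eb4 G4 A4 D5
That's a consistent down a 2nd shift per cell, and no other grouping gives one.

4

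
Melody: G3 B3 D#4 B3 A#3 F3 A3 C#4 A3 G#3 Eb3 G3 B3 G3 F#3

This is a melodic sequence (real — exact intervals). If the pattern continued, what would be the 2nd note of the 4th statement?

F3

Grouping in 5s, the 2nd note of each cell is B3, A3, G3.
One more down a 2nd gives F3.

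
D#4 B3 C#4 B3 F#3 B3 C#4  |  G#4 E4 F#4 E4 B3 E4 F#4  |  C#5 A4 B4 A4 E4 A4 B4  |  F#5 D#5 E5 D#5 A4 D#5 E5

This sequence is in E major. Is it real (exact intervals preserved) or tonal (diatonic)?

tonal

Every note is diatonic to E major.
Cell 1 has -4 semitones from note 1 to 2, but cell 4 has -3 — the interval quality changes while the contour stays the same, which is the hallmark of a tonal sequence.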